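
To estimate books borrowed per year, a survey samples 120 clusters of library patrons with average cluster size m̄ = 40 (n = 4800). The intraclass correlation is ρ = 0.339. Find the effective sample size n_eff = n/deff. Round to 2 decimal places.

337.53

deff = 1 + (40 − 1)·0.339 = 1 + 13.221 = 14.221.
n_eff = 4800 / 14.221 = 337.53.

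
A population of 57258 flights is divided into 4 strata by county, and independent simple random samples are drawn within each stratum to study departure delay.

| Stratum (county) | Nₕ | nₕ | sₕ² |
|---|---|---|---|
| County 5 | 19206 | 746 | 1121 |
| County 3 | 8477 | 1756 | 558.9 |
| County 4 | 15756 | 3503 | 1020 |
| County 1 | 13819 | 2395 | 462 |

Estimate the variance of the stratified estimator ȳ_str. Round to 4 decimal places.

0.1945

Var(ȳ_str) = Σₕ Wₕ²(1 − fₕ)sₕ²/nₕ with Wₕ = Nₕ/N, N = 57258.
County 5: Wₕ = 0.33542911; term = 0.33542911²·(1 − 0.03884203)·1121/746 = 0.16250363.
County 3: Wₕ = 0.14804918; term = 0.14804918²·(1 − 0.20714876)·558.9/1756 = 0.0055311232.
County 4: Wₕ = 0.27517552; term = 0.27517552²·(1 − 0.22232800)·1020/3503 = 0.017146524.
County 1: Wₕ = 0.24134619; term = 0.24134619²·(1 − 0.17331211)·462/2395 = 0.0092887852.
Sum = 0.19447006.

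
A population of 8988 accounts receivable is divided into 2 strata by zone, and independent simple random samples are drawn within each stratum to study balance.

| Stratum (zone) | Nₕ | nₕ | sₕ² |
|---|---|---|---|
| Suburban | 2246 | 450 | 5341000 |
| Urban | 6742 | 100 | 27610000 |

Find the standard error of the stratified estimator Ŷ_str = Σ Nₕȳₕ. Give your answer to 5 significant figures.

3.5230 × 10^6

Var(Ŷ_str) = Σₕ Nₕ²(1 − fₕ)sₕ²/nₕ.
Suburban: 2246²·(1 − 450/2246)·5341000/450 = 4.7876914 × 10^10.
Urban: 6742²·(1 − 100/6742)·27610000/100 = 1.2363859 × 10^13.
Sum = 1.2411736 × 10^13.
SE = √(1.2411736 × 10^13) = 3.5230 × 10^6.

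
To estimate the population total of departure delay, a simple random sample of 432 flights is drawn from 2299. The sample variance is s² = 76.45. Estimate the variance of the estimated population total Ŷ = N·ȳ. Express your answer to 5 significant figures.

Var(Ŷ) = N²·Var(ȳ) = N²·(1 − n/N)·s²/n.
f = 432/2299 = 0.18790779; Var(ȳ) = 0.81209221·76.45/432 = 0.143714.
Var(Ŷ) = 2299² · 0.143714 = 759586.12.

759590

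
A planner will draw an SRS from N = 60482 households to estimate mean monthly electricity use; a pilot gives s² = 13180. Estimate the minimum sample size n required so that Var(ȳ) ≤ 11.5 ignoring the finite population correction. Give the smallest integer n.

1147

Without fpc, n₀ = s²/D = 13180/11.5 = 1146.0870.
Rounding up, n = 1147.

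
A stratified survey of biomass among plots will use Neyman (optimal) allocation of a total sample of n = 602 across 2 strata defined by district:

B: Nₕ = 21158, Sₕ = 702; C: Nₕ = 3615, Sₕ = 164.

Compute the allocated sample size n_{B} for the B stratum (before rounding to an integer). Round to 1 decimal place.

Neyman allocation: nₕ = n·NₕSₕ / Σⱼ NⱼSⱼ.
Σ NⱼSⱼ = 21158·702 + 3615·164 = 1.5445776 × 10^7.
n_{B} = 602·21158·702 / (1.5445776 × 10^7) = 578.9.

578.9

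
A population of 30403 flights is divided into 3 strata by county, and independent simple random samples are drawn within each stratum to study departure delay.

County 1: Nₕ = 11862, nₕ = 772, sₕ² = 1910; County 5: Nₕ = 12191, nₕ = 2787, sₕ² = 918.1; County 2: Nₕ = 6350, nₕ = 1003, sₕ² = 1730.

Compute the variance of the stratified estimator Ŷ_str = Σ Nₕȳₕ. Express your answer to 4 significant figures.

4.218 × 10^8

Var(Ŷ_str) = Σₕ Nₕ²(1 − fₕ)sₕ²/nₕ.
County 1: 11862²·(1 − 772/11862)·1910/772 = 3.2546593 × 10^8.
County 5: 12191²·(1 − 2787/12191)·918.1/2787 = 3.7766346 × 10^7.
County 2: 6350²·(1 − 1003/6350)·1730/1003 = 5.8563777 × 10^7.
Sum = 4.2179605 × 10^8.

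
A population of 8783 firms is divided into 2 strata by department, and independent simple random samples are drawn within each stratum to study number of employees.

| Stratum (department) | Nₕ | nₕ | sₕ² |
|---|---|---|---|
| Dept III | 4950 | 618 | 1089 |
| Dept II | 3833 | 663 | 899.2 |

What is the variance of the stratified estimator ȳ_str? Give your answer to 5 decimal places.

0.70346

Var(ȳ_str) = Σₕ Wₕ²(1 − fₕ)sₕ²/nₕ with Wₕ = Nₕ/N, N = 8783.
Dept III: Wₕ = 0.56358875; term = 0.56358875²·(1 − 0.12484848)·1089/618 = 0.48983215.
Dept II: Wₕ = 0.43641125; term = 0.43641125²·(1 − 0.17297156)·899.2/663 = 0.21362648.
Sum = 0.70345863.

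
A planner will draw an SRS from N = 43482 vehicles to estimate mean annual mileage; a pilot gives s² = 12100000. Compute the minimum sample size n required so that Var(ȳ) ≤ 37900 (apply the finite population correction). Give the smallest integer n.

317

Without fpc, n₀ = s²/D = 12100000/37900 = 319.2612.
With fpc, (1 − n/N)·s²/n ≤ D requires n ≥ n₀/(1 + n₀/N) = 319.2612/(1 + 319.2612/43482) = 316.9342.
Rounding up, n = 317.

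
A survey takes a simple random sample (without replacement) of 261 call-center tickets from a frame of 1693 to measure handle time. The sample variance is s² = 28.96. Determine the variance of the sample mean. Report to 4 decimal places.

Under SRS without replacement, Var(ȳ) = (1 − f)·s²/n with f = n/N = 261/1693 = 0.15416421.
Var(ȳ) = (1 − 0.15416421)·28.96/261 = 0.84583579·0.11095785 = 0.093852125.

0.0939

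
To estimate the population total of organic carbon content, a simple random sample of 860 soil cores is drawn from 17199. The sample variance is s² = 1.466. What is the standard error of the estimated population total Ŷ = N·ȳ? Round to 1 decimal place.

Var(Ŷ) = N²·Var(ȳ) = N²·(1 − n/N)·s²/n.
f = 860/17199 = 0.05000291; Var(ȳ) = 0.94999709·1.466/860 = 0.0016194136.
Var(Ŷ) = 17199² · 0.0016194136 = 479031.61.
SE(Ŷ) = √(479031.61) = 692.1.

692.1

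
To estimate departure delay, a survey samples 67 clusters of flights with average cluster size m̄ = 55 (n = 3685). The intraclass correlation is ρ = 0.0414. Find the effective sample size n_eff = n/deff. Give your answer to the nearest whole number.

deff = 1 + (55 − 1)·0.0414 = 1 + 2.2356 = 3.2356.
n_eff = 3685 / 3.2356 = 1139.

1139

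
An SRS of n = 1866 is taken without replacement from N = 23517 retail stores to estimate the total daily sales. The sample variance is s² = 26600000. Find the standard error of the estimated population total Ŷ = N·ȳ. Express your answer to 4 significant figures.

2.694 × 10^6

Var(Ŷ) = N²·Var(ȳ) = N²·(1 − n/N)·s²/n.
f = 1866/23517 = 0.07934686; Var(ȳ) = 0.92065314·26600000/1866 = 13123.994.
Var(Ŷ) = 23517² · 13123.994 = 7.2582156 × 10^12.
SE(Ŷ) = √(7.2582156 × 10^12) = 2.694 × 10^6.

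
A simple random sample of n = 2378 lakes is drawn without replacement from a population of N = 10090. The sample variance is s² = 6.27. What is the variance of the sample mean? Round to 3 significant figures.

Under SRS without replacement, Var(ȳ) = (1 − f)·s²/n with f = n/N = 2378/10090 = 0.23567889.
Var(ȳ) = (1 − 0.23567889)·6.27/2378 = 0.76432111·0.0026366695 = 0.0020152621.

0.00202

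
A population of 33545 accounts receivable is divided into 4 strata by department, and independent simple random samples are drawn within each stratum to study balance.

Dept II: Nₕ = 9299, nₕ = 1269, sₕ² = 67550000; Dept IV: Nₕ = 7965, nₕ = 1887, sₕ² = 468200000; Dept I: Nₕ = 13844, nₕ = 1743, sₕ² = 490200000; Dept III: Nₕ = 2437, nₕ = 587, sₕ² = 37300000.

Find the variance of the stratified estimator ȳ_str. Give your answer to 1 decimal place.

56331.5

Var(ȳ_str) = Σₕ Wₕ²(1 − fₕ)sₕ²/nₕ with Wₕ = Nₕ/N, N = 33545.
Dept II: Wₕ = 0.27720972; term = 0.27720972²·(1 − 0.13646629)·67550000/1269 = 3532.3191.
Dept IV: Wₕ = 0.23744224; term = 0.23744224²·(1 − 0.23691149)·468200000/1887 = 10674.57.
Dept I: Wₕ = 0.41269936; term = 0.41269936²·(1 − 0.12590292)·490200000/1743 = 41870.021.
Dept III: Wₕ = 0.07264868; term = 0.07264868²·(1 − 0.24086992)·37300000/587 = 254.59062.
Sum = 56331.501.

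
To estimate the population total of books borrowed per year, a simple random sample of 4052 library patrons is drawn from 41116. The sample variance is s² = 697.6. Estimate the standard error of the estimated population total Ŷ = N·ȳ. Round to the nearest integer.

16198

Var(Ŷ) = N²·Var(ȳ) = N²·(1 − n/N)·s²/n.
f = 4052/41116 = 0.09855044; Var(ȳ) = 0.90144956·697.6/4052 = 0.15519526.
Var(Ŷ) = 41116² · 0.15519526 = 2.6236154 × 10^8.
SE(Ŷ) = √(2.6236154 × 10^8) = 16198.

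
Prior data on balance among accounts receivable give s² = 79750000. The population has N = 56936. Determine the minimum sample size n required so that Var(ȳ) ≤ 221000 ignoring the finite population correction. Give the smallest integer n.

361

Without fpc, n₀ = s²/D = 79750000/221000 = 360.8597.
Rounding up, n = 361.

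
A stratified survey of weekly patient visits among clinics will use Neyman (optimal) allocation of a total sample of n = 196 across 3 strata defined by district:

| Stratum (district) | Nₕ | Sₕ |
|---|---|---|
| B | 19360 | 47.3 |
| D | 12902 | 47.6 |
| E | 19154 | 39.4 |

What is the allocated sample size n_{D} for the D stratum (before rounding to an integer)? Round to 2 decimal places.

52.69

Neyman allocation: nₕ = n·NₕSₕ / Σⱼ NⱼSⱼ.
Σ NⱼSⱼ = 19360·47.3 + 12902·47.6 + 19154·39.4 = 2.2845308 × 10^6.
n_{D} = 196·12902·47.6 / (2.2845308 × 10^6) = 52.69.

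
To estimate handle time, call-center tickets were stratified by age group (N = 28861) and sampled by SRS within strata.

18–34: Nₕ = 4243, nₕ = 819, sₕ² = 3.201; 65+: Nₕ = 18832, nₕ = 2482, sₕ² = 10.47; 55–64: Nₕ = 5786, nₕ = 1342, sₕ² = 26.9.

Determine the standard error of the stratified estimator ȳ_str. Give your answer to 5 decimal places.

Var(ȳ_str) = Σₕ Wₕ²(1 − fₕ)sₕ²/nₕ with Wₕ = Nₕ/N, N = 28861.
18–34: Wₕ = 0.14701500; term = 0.14701500²·(1 − 0.19302380)·3.201/819 = 6.8168825 × 10^-5.
65+: Wₕ = 0.65250684; term = 0.65250684²·(1 − 0.13179694)·10.47/2482 = 0.001559324.
55–64: Wₕ = 0.20047815; term = 0.20047815²·(1 − 0.23193916)·26.9/1342 = 6.1877035 × 10^-4.
Sum = 0.0022462632.
SE = √(0.0022462632) = 0.04739.

0.04739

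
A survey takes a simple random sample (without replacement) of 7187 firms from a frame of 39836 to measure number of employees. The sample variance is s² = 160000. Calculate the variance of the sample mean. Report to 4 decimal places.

Under SRS without replacement, Var(ȳ) = (1 − f)·s²/n with f = n/N = 7187/39836 = 0.18041470.
Var(ȳ) = (1 − 0.18041470)·160000/7187 = 0.81958530·22.262418 = 18.245951.

18.2460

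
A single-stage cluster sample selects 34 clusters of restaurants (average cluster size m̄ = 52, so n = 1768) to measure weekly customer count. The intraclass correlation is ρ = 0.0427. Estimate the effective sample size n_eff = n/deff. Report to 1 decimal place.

556.4

deff = 1 + (52 − 1)·0.0427 = 1 + 2.1777 = 3.1777.
n_eff = 1768 / 3.1777 = 556.4.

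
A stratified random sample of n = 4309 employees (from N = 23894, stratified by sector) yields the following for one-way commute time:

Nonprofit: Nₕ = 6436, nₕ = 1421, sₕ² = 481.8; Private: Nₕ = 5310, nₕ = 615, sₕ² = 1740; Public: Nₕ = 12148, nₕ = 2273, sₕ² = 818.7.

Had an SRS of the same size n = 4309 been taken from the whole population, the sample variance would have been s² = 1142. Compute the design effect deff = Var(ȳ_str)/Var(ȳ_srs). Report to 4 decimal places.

1.0054

Var(ȳ_str) = Σ Wₕ²(1−fₕ)sₕ²/nₕ with Wₕ = Nₕ/23894:
  Nonprofit: (6436/23894)²·(1−1421/6436)·481.8/1421 = 0.019168228
  Private: (5310/23894)²·(1−615/5310)·1740/615 = 0.12354539
  Public: (12148/23894)²·(1−2273/12148)·818.7/2273 = 0.075681464
  → Var(ȳ_str) = 0.21839508.
Var(ȳ_srs) = (1 − 4309/23894)·1142/4309 = 0.21723226.
deff = 0.21839508 / 0.21723226 = 1.0054.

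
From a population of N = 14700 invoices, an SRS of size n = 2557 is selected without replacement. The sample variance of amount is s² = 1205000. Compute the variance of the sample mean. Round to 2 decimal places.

389.28

Under SRS without replacement, Var(ȳ) = (1 − f)·s²/n with f = n/N = 2557/14700 = 0.17394558.
Var(ȳ) = (1 − 0.17394558)·1205000/2557 = 0.82605442·471.25538 = 389.28259.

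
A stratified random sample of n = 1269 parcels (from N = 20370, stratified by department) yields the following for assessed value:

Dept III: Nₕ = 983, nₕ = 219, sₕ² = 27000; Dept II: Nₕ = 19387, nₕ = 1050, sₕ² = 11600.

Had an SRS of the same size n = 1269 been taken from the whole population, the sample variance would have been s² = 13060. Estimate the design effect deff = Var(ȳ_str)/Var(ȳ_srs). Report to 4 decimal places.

Var(ȳ_str) = Σ Wₕ²(1−fₕ)sₕ²/nₕ with Wₕ = Nₕ/20370:
  Dept III: (983/20370)²·(1−219/983)·27000/219 = 0.22314362
  Dept II: (19387/20370)²·(1−1050/19387)·11600/1050 = 9.465107
  → Var(ȳ_str) = 9.6882506.
Var(ȳ_srs) = (1 − 1269/20370)·13060/1269 = 9.6504292.
deff = 9.6882506 / 9.6504292 = 1.0039.

1.0039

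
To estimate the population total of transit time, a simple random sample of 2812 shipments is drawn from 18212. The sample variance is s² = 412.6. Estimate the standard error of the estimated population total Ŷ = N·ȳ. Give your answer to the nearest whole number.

6415

Var(Ŷ) = N²·Var(ȳ) = N²·(1 − n/N)·s²/n.
f = 2812/18212 = 0.15440369; Var(ȳ) = 0.84559631·412.6/2812 = 0.12407292.
Var(Ŷ) = 18212² · 0.12407292 = 4.1152127 × 10^7.
SE(Ŷ) = √(4.1152127 × 10^7) = 6415.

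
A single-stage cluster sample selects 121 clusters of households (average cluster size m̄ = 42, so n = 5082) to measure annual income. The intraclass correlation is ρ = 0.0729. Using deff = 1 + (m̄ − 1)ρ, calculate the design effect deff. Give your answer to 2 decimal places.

3.99

deff = 1 + (42 − 1)·0.0729 = 1 + 2.9889 = 3.9889.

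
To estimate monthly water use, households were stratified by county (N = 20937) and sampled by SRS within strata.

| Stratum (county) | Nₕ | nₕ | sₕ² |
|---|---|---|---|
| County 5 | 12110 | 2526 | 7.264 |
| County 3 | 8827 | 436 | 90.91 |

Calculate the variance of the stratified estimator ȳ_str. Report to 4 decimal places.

Var(ȳ_str) = Σₕ Wₕ²(1 − fₕ)sₕ²/nₕ with Wₕ = Nₕ/N, N = 20937.
County 5: Wₕ = 0.57840187; term = 0.57840187²·(1 − 0.20858794)·7.264/2526 = 7.6138538 × 10^-4.
County 3: Wₕ = 0.42159813; term = 0.42159813²·(1 − 0.04939391)·90.91/436 = 0.035230849.
Sum = 0.035992234.

0.0360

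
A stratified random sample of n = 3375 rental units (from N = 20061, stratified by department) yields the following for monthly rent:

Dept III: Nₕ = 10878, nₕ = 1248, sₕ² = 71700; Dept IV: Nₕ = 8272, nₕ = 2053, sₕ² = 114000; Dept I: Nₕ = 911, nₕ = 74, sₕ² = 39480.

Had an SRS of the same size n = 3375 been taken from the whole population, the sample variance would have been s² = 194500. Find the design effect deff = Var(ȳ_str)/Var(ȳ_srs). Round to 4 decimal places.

Var(ȳ_str) = Σ Wₕ²(1−fₕ)sₕ²/nₕ with Wₕ = Nₕ/20061:
  Dept III: (10878/20061)²·(1−1248/10878)·71700/1248 = 14.954598
  Dept IV: (8272/20061)²·(1−2053/8272)·114000/2053 = 7.0980953
  Dept I: (911/20061)²·(1−74/911)·39480/74 = 1.0108439
  → Var(ȳ_str) = 23.063537.
Var(ȳ_srs) = (1 − 3375/20061)·194500/3375 = 47.934201.
deff = 23.063537 / 47.934201 = 0.4811.

0.4811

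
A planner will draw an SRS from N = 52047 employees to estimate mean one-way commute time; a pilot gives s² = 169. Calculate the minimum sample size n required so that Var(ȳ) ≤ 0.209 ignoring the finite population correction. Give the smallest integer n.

809

Without fpc, n₀ = s²/D = 169/0.209 = 808.6124.
Rounding up, n = 809.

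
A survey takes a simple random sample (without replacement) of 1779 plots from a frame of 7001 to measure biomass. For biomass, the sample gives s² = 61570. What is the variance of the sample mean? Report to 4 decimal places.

Under SRS without replacement, Var(ȳ) = (1 − f)·s²/n with f = n/N = 1779/7001 = 0.25410656.
Var(ȳ) = (1 − 0.25410656)·61570/1779 = 0.74589344·34.609331 = 25.814873.

25.8149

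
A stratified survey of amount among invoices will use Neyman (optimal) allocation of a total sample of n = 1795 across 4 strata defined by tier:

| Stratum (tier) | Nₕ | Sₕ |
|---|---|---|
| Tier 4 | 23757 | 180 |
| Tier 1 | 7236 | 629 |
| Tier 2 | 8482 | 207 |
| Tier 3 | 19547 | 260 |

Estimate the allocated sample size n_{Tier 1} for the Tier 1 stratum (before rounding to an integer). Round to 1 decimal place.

521.5

Neyman allocation: nₕ = n·NₕSₕ / Σⱼ NⱼSⱼ.
Σ NⱼSⱼ = 23757·180 + 7236·629 + 8482·207 + 19547·260 = 1.5665698 × 10^7.
n_{Tier 1} = 1795·7236·629 / (1.5665698 × 10^7) = 521.5.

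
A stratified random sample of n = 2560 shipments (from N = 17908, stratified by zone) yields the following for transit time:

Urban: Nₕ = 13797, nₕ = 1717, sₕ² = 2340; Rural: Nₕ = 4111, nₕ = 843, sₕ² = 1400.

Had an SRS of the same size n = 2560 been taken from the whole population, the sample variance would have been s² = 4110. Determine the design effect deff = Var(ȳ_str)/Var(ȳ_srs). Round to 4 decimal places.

Var(ȳ_str) = Σ Wₕ²(1−fₕ)sₕ²/nₕ with Wₕ = Nₕ/17908:
  Urban: (13797/17908)²·(1−1717/13797)·2340/1717 = 0.70827676
  Rural: (4111/17908)²·(1−843/4111)·1400/843 = 0.069572212
  → Var(ȳ_str) = 0.77784897.
Var(ȳ_srs) = (1 − 2560/17908)·4110/2560 = 1.3759624.
deff = 0.77784897 / 1.3759624 = 0.5653.

0.5653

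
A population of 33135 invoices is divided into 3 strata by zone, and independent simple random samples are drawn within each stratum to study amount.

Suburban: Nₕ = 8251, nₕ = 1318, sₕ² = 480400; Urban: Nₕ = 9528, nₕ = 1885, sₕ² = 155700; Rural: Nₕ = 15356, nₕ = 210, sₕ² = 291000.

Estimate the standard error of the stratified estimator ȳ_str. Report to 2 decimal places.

17.83

Var(ȳ_str) = Σₕ Wₕ²(1 − fₕ)sₕ²/nₕ with Wₕ = Nₕ/N, N = 33135.
Suburban: Wₕ = 0.24901162; term = 0.24901162²·(1 − 0.15973821)·480400/1318 = 18.99072.
Urban: Wₕ = 0.28755093; term = 0.28755093²·(1 − 0.19783795)·155700/1885 = 5.4785915.
Rural: Wₕ = 0.46343745; term = 0.46343745²·(1 − 0.01367544)·291000/210 = 293.54575.
Sum = 318.01506.
SE = √(318.01506) = 17.83.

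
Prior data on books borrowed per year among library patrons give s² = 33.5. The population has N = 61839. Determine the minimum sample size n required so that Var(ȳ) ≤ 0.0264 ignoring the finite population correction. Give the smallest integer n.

Without fpc, n₀ = s²/D = 33.5/0.0264 = 1268.9394.
Rounding up, n = 1269.

1269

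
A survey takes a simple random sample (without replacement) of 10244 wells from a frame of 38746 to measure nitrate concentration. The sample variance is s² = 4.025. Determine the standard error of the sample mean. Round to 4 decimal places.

Under SRS without replacement, Var(ȳ) = (1 − f)·s²/n with f = n/N = 10244/38746 = 0.26438858.
Var(ȳ) = (1 − 0.26438858)·4.025/10244 = 0.73561142·3.9291292 × 10^-4 = 2.8903123 × 10^-4.
SE(ȳ) = √(2.8903123 × 10^-4) = 0.0170.

0.0170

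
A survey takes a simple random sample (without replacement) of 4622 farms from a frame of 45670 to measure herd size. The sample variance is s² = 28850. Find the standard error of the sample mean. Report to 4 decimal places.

Under SRS without replacement, Var(ȳ) = (1 − f)·s²/n with f = n/N = 4622/45670 = 0.10120429.
Var(ȳ) = (1 − 0.10120429)·28850/4622 = 0.89879571·6.2418866 = 5.6101809.
SE(ȳ) = √(5.6101809) = 2.3686.

2.3686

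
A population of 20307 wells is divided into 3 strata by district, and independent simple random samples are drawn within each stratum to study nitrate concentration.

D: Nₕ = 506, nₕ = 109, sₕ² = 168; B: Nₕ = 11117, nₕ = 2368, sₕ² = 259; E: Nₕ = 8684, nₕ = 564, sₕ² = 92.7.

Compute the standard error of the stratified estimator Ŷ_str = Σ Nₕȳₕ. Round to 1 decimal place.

Var(Ŷ_str) = Σₕ Nₕ²(1 − fₕ)sₕ²/nₕ.
D: 506²·(1 − 109/506)·168/109 = 309616.29.
B: 11117²·(1 − 2368/11117)·259/2368 = 1.06381 × 10^7.
E: 8684²·(1 − 564/8684)·92.7/564 = 1.1589814 × 10^7.
Sum = 2.253753 × 10^7.
SE = √(2.253753 × 10^7) = 4747.4.

4747.4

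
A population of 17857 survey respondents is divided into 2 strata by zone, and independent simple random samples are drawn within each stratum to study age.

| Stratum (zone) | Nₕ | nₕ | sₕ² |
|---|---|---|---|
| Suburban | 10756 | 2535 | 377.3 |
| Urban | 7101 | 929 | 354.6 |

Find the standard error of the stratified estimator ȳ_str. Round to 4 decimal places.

Var(ȳ_str) = Σₕ Wₕ²(1 − fₕ)sₕ²/nₕ with Wₕ = Nₕ/N, N = 17857.
Suburban: Wₕ = 0.60234082; term = 0.60234082²·(1 − 0.23568241)·377.3/2535 = 0.041273119.
Urban: Wₕ = 0.39765918; term = 0.39765918²·(1 − 0.13082664)·354.6/929 = 0.052462798.
Sum = 0.093735917.
SE = √(0.093735917) = 0.3062.

0.3062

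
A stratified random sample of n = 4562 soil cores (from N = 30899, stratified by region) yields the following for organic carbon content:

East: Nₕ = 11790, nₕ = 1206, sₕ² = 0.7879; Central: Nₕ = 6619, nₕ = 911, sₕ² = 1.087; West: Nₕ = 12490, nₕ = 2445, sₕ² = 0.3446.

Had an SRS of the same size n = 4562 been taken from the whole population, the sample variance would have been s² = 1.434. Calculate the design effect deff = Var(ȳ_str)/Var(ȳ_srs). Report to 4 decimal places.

0.5641

Var(ȳ_str) = Σ Wₕ²(1−fₕ)sₕ²/nₕ with Wₕ = Nₕ/30899:
  East: (11790/30899)²·(1−1206/11790)·0.7879/1206 = 8.5388342 × 10^-5
  Central: (6619/30899)²·(1−911/6619)·1.087/911 = 4.721703 × 10^-5
  West: (12490/30899)²·(1−2445/12490)·0.3446/2445 = 1.8520808 × 10^-5
  → Var(ȳ_str) = 1.5112618 × 10^-4.
Var(ȳ_srs) = (1 − 4562/30899)·1.434/4562 = 2.6792655 × 10^-4.
deff = (1.5112618 × 10^-4) / (2.6792655 × 10^-4) = 0.5641.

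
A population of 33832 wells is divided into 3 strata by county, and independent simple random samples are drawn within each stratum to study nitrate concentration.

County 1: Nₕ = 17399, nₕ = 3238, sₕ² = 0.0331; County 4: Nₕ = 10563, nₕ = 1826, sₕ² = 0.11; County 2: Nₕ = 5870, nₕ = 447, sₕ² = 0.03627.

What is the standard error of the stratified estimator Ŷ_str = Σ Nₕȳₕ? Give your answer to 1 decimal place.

103.3

Var(Ŷ_str) = Σₕ Nₕ²(1 − fₕ)sₕ²/nₕ.
County 1: 17399²·(1 − 3238/17399)·0.0331/3238 = 2518.6589.
County 4: 10563²·(1 − 1826/10563)·0.11/1826 = 5559.5742.
County 2: 5870²·(1 − 447/5870)·0.03627/447 = 2582.9603.
Sum = 10661.193.
SE = √(10661.193) = 103.3.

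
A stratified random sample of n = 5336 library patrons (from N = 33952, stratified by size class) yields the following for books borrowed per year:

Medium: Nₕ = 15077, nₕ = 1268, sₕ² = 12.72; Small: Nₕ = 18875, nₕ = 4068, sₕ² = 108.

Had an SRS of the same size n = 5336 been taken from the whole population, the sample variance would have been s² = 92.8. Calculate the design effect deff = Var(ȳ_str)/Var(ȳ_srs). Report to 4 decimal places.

0.5627

Var(ȳ_str) = Σ Wₕ²(1−fₕ)sₕ²/nₕ with Wₕ = Nₕ/33952:
  Medium: (15077/33952)²·(1−1268/15077)·12.72/1268 = 0.0018118169
  Small: (18875/33952)²·(1−4068/18875)·108/4068 = 0.0064367423
  → Var(ȳ_str) = 0.0082485592.
Var(ȳ_srs) = (1 − 5336/33952)·92.8/5336 = 0.014658034.
deff = 0.0082485592 / 0.014658034 = 0.5627.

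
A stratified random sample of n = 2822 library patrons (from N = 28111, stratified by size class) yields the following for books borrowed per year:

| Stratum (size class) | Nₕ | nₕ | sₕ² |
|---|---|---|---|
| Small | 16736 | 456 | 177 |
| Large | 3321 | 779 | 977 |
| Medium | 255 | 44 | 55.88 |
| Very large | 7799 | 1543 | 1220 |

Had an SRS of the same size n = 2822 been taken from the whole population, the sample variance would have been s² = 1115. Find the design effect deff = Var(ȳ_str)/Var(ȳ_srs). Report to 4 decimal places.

0.5518

Var(ȳ_str) = Σ Wₕ²(1−fₕ)sₕ²/nₕ with Wₕ = Nₕ/28111:
  Small: (16736/28111)²·(1−456/16736)·177/456 = 0.1338326
  Large: (3321/28111)²·(1−779/3321)·977/779 = 0.013398277
  Medium: (255/28111)²·(1−44/255)·55.88/44 = 8.6471654 × 10^-5
  Very large: (7799/28111)²·(1−1543/7799)·1220/1543 = 0.048817662
  → Var(ȳ_str) = 0.19613501.
Var(ȳ_srs) = (1 − 2822/28111)·1115/2822 = 0.35544566.
deff = 0.19613501 / 0.35544566 = 0.5518.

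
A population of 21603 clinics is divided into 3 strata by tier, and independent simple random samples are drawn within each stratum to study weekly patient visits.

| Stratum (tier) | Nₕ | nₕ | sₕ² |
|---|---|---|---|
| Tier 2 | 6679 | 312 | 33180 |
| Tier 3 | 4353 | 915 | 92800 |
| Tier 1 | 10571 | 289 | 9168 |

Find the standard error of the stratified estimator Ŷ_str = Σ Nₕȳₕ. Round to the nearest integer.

Var(Ŷ_str) = Σₕ Nₕ²(1 − fₕ)sₕ²/nₕ.
Tier 2: 6679²·(1 − 312/6679)·33180/312 = 4.5223907 × 10^9.
Tier 3: 4353²·(1 − 915/4353)·92800/915 = 1.517824 × 10^9.
Tier 1: 10571²·(1 − 289/10571)·9168/289 = 3.4480252 × 10^9.
Sum = 9.4882399 × 10^9.
SE = √(9.4882399 × 10^9) = 97408.

97408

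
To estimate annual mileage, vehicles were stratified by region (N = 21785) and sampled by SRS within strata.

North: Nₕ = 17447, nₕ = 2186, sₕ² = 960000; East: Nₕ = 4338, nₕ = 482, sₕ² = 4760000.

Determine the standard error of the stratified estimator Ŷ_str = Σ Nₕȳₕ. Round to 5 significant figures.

531150

Var(Ŷ_str) = Σₕ Nₕ²(1 − fₕ)sₕ²/nₕ.
North: 17447²·(1 − 2186/17447)·960000/2186 = 1.169297 × 10^11.
East: 4338²·(1 − 482/4338)·4760000/482 = 1.6519104 × 10^11.
Sum = 2.8212074 × 10^11.
SE = √(2.8212074 × 10^11) = 531150.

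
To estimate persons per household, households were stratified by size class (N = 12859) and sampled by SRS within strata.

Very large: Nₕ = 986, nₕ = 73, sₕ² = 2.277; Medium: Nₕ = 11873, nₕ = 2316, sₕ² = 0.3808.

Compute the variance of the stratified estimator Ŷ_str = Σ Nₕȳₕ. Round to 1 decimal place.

Var(Ŷ_str) = Σₕ Nₕ²(1 − fₕ)sₕ²/nₕ.
Very large: 986²·(1 − 73/986)·2.277/73 = 28079.403.
Medium: 11873²·(1 − 2316/11873)·0.3808/2316 = 18656.941.
Sum = 46736.344.

46736.3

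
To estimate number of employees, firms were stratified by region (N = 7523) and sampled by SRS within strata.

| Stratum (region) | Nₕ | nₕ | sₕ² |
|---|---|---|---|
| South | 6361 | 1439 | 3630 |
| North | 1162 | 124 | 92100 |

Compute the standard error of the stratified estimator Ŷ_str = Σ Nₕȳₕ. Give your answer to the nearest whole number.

Var(Ŷ_str) = Σₕ Nₕ²(1 − fₕ)sₕ²/nₕ.
South: 6361²·(1 − 1439/6361)·3630/1439 = 7.8979219 × 10^7.
North: 1162²·(1 − 124/1162)·92100/124 = 8.9586264 × 10^8.
Sum = 9.7484186 × 10^8.
SE = √(9.7484186 × 10^8) = 31222.

31222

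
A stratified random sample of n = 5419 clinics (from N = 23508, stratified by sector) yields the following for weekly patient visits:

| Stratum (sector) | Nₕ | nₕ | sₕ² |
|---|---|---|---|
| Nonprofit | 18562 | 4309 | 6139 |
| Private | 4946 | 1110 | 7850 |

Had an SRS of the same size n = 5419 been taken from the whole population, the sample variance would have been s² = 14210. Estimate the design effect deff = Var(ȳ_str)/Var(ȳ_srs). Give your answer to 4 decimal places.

Var(ȳ_str) = Σ Wₕ²(1−fₕ)sₕ²/nₕ with Wₕ = Nₕ/23508:
  Nonprofit: (18562/23508)²·(1−4309/18562)·6139/4309 = 0.68205725
  Private: (4946/23508)²·(1−1110/4946)·7850/1110 = 0.24279963
  → Var(ȳ_str) = 0.92485688.
Var(ȳ_srs) = (1 − 5419/23508)·14210/5419 = 2.01778.
deff = 0.92485688 / 2.01778 = 0.4584.

0.4584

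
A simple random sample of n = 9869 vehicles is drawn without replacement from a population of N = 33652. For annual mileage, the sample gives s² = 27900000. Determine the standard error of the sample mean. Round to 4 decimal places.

Under SRS without replacement, Var(ȳ) = (1 − f)·s²/n with f = n/N = 9869/33652 = 0.29326637.
Var(ȳ) = (1 − 0.29326637)·27900000/9869 = 0.70673363·2827.0341 = 1997.9601.
SE(ȳ) = √(1997.9601) = 44.6985.

44.6985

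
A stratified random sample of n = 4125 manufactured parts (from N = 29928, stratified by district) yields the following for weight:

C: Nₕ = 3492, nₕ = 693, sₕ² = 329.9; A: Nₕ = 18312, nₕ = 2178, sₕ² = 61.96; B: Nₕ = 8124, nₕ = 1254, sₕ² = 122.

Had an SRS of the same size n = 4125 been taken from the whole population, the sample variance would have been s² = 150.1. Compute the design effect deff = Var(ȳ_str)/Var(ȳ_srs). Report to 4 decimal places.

0.6579

Var(ȳ_str) = Σ Wₕ²(1−fₕ)sₕ²/nₕ with Wₕ = Nₕ/29928:
  C: (3492/29928)²·(1−693/3492)·329.9/693 = 0.0051948238
  A: (18312/29928)²·(1−2178/18312)·61.96/2178 = 0.0093837402
  B: (8124/29928)²·(1−1254/8124)·122/1254 = 0.006062246
  → Var(ȳ_str) = 0.02064081.
Var(ȳ_srs) = (1 − 4125/29928)·150.1/4125 = 0.031372509.
deff = 0.02064081 / 0.031372509 = 0.6579.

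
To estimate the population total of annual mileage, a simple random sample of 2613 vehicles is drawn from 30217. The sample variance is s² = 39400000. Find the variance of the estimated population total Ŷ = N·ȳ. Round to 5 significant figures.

Var(Ŷ) = N²·Var(ȳ) = N²·(1 − n/N)·s²/n.
f = 2613/30217 = 0.08647450; Var(ȳ) = 0.91352550·39400000/2613 = 13774.552.
Var(Ŷ) = 30217² · 13774.552 = 1.257709 × 10^13.

1.2577 × 10^13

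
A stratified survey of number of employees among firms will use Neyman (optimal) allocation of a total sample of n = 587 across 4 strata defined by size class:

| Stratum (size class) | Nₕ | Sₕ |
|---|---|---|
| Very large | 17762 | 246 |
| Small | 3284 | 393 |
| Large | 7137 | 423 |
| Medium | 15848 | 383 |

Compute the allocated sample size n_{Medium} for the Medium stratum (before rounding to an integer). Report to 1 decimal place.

Neyman allocation: nₕ = n·NₕSₕ / Σⱼ NⱼSⱼ.
Σ NⱼSⱼ = 17762·246 + 3284·393 + 7137·423 + 15848·383 = 1.4748799 × 10^7.
n_{Medium} = 587·15848·383 / (1.4748799 × 10^7) = 241.6.

241.6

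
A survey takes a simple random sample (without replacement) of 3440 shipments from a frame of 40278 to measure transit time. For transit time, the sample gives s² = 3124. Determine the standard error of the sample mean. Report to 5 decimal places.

0.91136

Under SRS without replacement, Var(ȳ) = (1 − f)·s²/n with f = n/N = 3440/40278 = 0.08540643.
Var(ȳ) = (1 − 0.08540643)·3124/3440 = 0.91459357·0.90813953 = 0.83057858.
SE(ȳ) = √(0.83057858) = 0.91136.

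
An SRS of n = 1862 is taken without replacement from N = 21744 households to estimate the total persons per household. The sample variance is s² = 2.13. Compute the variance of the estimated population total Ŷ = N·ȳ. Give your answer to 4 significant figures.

494500

Var(Ŷ) = N²·Var(ȳ) = N²·(1 − n/N)·s²/n.
f = 1862/21744 = 0.08563282; Var(ȳ) = 0.91436718·2.13/1862 = 0.0010459732.
Var(Ŷ) = 21744² · 0.0010459732 = 494537.74.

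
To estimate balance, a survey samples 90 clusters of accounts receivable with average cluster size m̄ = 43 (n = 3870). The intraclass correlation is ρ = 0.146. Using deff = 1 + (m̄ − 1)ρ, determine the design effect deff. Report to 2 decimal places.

deff = 1 + (43 − 1)·0.146 = 1 + 6.132 = 7.132.

7.13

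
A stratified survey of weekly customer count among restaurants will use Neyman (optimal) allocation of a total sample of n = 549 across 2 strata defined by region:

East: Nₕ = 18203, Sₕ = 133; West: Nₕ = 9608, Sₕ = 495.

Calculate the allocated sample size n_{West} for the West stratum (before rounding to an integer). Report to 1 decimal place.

Neyman allocation: nₕ = n·NₕSₕ / Σⱼ NⱼSⱼ.
Σ NⱼSⱼ = 18203·133 + 9608·495 = 7.176959 × 10^6.
n_{West} = 549·9608·495 / (7.176959 × 10^6) = 363.8.

363.8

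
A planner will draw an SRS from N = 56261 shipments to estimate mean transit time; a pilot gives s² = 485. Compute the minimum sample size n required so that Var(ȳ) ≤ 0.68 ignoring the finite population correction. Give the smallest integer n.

714

Without fpc, n₀ = s²/D = 485/0.68 = 713.2353.
Rounding up, n = 714.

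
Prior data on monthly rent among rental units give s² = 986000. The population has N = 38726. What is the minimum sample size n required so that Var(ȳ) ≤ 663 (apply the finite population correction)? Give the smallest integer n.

Without fpc, n₀ = s²/D = 986000/663 = 1487.1795.
With fpc, (1 − n/N)·s²/n ≤ D requires n ≥ n₀/(1 + n₀/N) = 1487.1795/(1 + 1487.1795/38726) = 1432.1800.
Rounding up, n = 1433.

1433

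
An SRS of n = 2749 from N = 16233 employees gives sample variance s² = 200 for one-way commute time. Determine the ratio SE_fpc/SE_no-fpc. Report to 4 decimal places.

f = n/N = 2749/16233 = 0.16934639.
SE_no-fpc = √(s²/n) = 0.26972899; SE_fpc = √((1−f)s²/n) = 0.24583154.
Ratio = √(1−f) = 0.91140200.

0.9114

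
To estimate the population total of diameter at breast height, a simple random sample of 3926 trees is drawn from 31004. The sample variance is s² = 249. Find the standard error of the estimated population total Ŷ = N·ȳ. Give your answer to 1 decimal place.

Var(Ŷ) = N²·Var(ȳ) = N²·(1 − n/N)·s²/n.
f = 3926/31004 = 0.12662882; Var(ȳ) = 0.87337118·249/3926 = 0.05539211.
Var(Ŷ) = 31004² · 0.05539211 = 5.3245556 × 10^7.
SE(Ŷ) = √(5.3245556 × 10^7) = 7297.0.

7297.0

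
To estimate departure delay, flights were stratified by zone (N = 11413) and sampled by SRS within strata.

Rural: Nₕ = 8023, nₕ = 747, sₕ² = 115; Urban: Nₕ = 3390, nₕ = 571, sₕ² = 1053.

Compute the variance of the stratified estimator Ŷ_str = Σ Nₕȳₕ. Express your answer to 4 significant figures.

Var(Ŷ_str) = Σₕ Nₕ²(1 − fₕ)sₕ²/nₕ.
Rural: 8023²·(1 − 747/8023)·115/747 = 8.986834 × 10^6.
Urban: 3390²·(1 − 571/3390)·1053/571 = 1.7623292 × 10^7.
Sum = 2.6610126 × 10^7.

2.661 × 10^7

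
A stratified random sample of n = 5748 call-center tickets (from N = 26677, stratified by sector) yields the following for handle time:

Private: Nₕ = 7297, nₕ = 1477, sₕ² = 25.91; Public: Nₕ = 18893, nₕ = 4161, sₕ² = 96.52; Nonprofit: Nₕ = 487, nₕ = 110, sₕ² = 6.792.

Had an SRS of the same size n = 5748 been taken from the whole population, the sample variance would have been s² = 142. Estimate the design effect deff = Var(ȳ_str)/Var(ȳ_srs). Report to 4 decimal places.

0.5229

Var(ȳ_str) = Σ Wₕ²(1−fₕ)sₕ²/nₕ with Wₕ = Nₕ/26677:
  Private: (7297/26677)²·(1−1477/7297)·25.91/1477 = 0.0010468399
  Public: (18893/26677)²·(1−4161/18893)·96.52/4161 = 0.0090721089
  Nonprofit: (487/26677)²·(1−110/487)·6.792/110 = 1.592947 × 10^-5
  → Var(ȳ_str) = 0.010134878.
Var(ȳ_srs) = (1 − 5748/26677)·142/5748 = 0.019381308.
deff = 0.010134878 / 0.019381308 = 0.5229.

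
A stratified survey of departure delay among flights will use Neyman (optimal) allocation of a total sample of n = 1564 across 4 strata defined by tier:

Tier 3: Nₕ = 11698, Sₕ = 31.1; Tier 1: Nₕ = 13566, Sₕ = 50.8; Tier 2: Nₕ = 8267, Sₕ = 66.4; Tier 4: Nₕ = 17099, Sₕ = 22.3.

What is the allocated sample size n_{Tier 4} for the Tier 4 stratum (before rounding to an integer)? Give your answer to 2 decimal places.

300.71

Neyman allocation: nₕ = n·NₕSₕ / Σⱼ NⱼSⱼ.
Σ NⱼSⱼ = 11698·31.1 + 13566·50.8 + 8267·66.4 + 17099·22.3 = 1.9831971 × 10^6.
n_{Tier 4} = 1564·17099·22.3 / (1.9831971 × 10^6) = 300.71.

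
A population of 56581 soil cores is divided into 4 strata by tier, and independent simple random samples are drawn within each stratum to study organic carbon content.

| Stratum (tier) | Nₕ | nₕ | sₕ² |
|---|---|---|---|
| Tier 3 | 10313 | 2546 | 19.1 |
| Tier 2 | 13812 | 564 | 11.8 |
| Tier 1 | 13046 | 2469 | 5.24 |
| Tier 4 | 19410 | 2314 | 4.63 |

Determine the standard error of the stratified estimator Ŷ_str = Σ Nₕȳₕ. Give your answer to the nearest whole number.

Var(Ŷ_str) = Σₕ Nₕ²(1 − fₕ)sₕ²/nₕ.
Tier 3: 10313²·(1 − 2546/10313)·19.1/2546 = 600915.34.
Tier 2: 13812²·(1 − 564/13812)·11.8/564 = 3.8283338 × 10^6.
Tier 1: 13046²·(1 − 2469/13046)·5.24/2469 = 292853.27.
Tier 4: 19410²·(1 − 2314/19410)·4.63/2314 = 663953.52.
Sum = 5.3860559 × 10^6.
SE = √(5.3860559 × 10^6) = 2321.

2321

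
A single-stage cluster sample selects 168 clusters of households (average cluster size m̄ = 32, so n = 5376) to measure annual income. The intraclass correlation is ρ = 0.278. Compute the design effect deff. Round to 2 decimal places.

9.62

deff = 1 + (32 − 1)·0.278 = 1 + 8.618 = 9.618.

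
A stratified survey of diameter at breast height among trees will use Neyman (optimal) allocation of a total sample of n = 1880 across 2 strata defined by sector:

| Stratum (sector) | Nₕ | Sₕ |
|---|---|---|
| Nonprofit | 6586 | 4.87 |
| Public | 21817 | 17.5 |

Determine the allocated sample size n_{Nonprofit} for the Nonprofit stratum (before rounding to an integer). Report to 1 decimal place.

145.7

Neyman allocation: nₕ = n·NₕSₕ / Σⱼ NⱼSⱼ.
Σ NⱼSⱼ = 6586·4.87 + 21817·17.5 = 413871.32.
n_{Nonprofit} = 1880·6586·4.87 / 413871.32 = 145.7.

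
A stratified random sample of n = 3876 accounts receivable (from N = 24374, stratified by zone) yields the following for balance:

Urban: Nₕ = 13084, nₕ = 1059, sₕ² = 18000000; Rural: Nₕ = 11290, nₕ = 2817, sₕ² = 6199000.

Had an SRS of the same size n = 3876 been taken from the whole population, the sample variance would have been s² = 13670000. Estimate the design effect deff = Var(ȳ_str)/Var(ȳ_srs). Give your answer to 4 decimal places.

Var(ȳ_str) = Σ Wₕ²(1−fₕ)sₕ²/nₕ with Wₕ = Nₕ/24374:
  Urban: (13084/24374)²·(1−1059/13084)·18000000/1059 = 4501.4098
  Rural: (11290/24374)²·(1−2817/11290)·6199000/2817 = 354.33359
  → Var(ȳ_str) = 4855.7434.
Var(ȳ_srs) = (1 − 3876/24374)·13670000/3876 = 2965.9883.
deff = 4855.7434 / 2965.9883 = 1.6371.

1.6371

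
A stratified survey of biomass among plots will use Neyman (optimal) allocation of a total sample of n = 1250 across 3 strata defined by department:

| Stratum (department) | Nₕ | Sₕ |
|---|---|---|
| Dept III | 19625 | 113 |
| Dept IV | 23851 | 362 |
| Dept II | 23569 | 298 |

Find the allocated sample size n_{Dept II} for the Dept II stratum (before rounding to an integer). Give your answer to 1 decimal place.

491.2

Neyman allocation: nₕ = n·NₕSₕ / Σⱼ NⱼSⱼ.
Σ NⱼSⱼ = 19625·113 + 23851·362 + 23569·298 = 1.7875249 × 10^7.
n_{Dept II} = 1250·23569·298 / (1.7875249 × 10^7) = 491.2.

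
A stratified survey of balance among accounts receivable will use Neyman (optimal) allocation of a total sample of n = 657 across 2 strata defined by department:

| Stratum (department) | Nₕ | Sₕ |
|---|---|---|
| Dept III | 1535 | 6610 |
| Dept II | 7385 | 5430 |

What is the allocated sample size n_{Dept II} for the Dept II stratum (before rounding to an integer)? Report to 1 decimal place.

Neyman allocation: nₕ = n·NₕSₕ / Σⱼ NⱼSⱼ.
Σ NⱼSⱼ = 1535·6610 + 7385·5430 = 5.02469 × 10^7.
n_{Dept II} = 657·7385·5430 / (5.02469 × 10^7) = 524.3.

524.3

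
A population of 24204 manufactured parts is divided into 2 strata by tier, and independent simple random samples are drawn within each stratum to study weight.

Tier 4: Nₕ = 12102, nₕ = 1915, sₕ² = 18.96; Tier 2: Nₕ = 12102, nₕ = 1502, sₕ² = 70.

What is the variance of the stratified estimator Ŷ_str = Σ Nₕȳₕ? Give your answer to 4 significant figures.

7.199 × 10^6

Var(Ŷ_str) = Σₕ Nₕ²(1 − fₕ)sₕ²/nₕ.
Tier 4: 12102²·(1 − 1915/12102)·18.96/1915 = 1.220599 × 10^6.
Tier 2: 12102²·(1 − 1502/12102)·70/1502 = 5.9784847 × 10^6.
Sum = 7.1990837 × 10^6.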